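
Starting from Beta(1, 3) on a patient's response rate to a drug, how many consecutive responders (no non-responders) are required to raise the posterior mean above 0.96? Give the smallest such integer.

After k responders and 0 non-responders the posterior is Beta(1+k, 3), with mean (1+k)/(1+3+k).
Set (1+k)/(4+k) > 0.96 and solve: k > (0.96·4 − 1)/(1 − 0.96) = 71.000.
The smallest integer exceeding 71.000 is 72, and checking k=72: (73)/(76) = 0.9605 > 0.96.

k = 72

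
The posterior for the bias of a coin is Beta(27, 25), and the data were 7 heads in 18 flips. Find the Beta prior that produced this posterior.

Beta(20, 14)

A Beta(α, β) prior with s successes and f failures in binomial data gives a Beta(α+s, β+f) posterior.
So α = 27 − 7 = 20 and β = 25 − 11 = 14.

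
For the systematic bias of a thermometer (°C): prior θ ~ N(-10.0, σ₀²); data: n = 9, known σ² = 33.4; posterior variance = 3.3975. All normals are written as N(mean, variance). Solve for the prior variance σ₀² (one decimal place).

Posterior precision equals prior precision plus data precision: 1/σ_n² = 1/σ₀² + n/σ².
So 1/σ₀² = 1/3.3975 − 9/33.4 = 0.294334 − 0.269461 = 0.024873.
Hence σ₀² = 1/0.024873 ≈ 40.2.

σ₀² = 40.2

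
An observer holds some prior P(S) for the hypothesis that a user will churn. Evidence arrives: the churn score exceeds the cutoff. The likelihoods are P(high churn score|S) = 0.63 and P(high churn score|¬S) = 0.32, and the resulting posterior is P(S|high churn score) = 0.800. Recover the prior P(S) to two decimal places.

In odds form, posterior odds = prior odds × likelihood ratio, so prior odds = posterior odds ÷ LR.
Posterior odds = 0.800/(1−0.800) = 4.0000. LR = 0.63/0.32 = 1.9688.
Prior odds = 4.0000/1.9688 = 2.0317, so P(S) = 2.0317/(1+2.0317) ≈ 0.67.

P(S) = 0.67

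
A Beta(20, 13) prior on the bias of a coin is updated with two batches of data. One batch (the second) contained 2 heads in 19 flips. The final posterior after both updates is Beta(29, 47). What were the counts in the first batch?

7 heads and 17 tails

Sequential conjugate updates are equivalent to a single update on the pooled data, so total successes = posterior α − prior α and total failures = posterior β − prior β.
Total across both batches: 29−20=9 heads, 47−13=34 tails.
Subtract the second batch: 9−2=7 heads and 34−17=17 tails.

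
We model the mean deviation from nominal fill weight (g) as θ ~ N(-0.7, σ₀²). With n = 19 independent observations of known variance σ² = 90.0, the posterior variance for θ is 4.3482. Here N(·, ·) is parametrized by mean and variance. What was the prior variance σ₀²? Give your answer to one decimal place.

σ₀² = 53.0

For the Normal–Normal model with known σ², precisions add: τ_n = τ₀ + n/σ².
So 1/σ₀² = 1/4.3482 − 19/90.0 = 0.229980 − 0.211111 = 0.018869.
Hence σ₀² = 1/0.018869 ≈ 53.0.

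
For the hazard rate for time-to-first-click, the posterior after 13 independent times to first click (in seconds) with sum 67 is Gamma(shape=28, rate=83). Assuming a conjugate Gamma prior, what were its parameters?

For an exponential likelihood with a Gamma(α, β) prior on the rate, n observations with total T give posterior Gamma(α+n, β+T).
So α = 28 − 13 = 15 and β = 83 − 67 = 16.

Gamma(shape=15, rate=16)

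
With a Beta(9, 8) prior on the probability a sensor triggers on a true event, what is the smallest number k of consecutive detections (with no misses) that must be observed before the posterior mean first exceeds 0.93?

After k detections and 0 misses the posterior is Beta(9+k, 8), with mean (9+k)/(9+8+k).
Set (9+k)/(17+k) > 0.93 and solve: k > (0.93·17 − 9)/(1 − 0.93) = 97.286.
The smallest integer exceeding 97.286 is 98, and checking k=98: (107)/(115) = 0.9304 > 0.93.

k = 98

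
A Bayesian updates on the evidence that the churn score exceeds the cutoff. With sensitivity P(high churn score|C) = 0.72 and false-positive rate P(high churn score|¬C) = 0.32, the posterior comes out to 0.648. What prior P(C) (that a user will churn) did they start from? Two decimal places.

In odds form, posterior odds = prior odds × likelihood ratio, so prior odds = posterior odds ÷ LR.
Posterior odds = 0.648/(1−0.648) = 1.8409. LR = 0.72/0.32 = 2.2500.
Prior odds = 1.8409/2.2500 = 0.8182, so P(C) = 0.8182/(1+0.8182) ≈ 0.45.

P(C) = 0.45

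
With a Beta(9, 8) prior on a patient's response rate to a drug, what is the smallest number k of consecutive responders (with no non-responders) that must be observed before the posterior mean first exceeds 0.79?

k = 22

After k responders and 0 non-responders the posterior is Beta(9+k, 8), with mean (9+k)/(9+8+k).
Set (9+k)/(17+k) > 0.79 and solve: k > (0.79·17 − 9)/(1 − 0.79) = 21.095.
The smallest integer exceeding 21.095 is 22, and checking k=22: (31)/(39) = 0.7949 > 0.79.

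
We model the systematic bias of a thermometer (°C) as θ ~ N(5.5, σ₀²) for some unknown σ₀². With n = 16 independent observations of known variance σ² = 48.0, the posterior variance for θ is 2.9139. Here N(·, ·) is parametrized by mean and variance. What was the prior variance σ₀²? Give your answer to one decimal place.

For the Normal–Normal model with known σ², precisions add: τ_n = τ₀ + n/σ².
So 1/σ₀² = 1/2.9139 − 16/48.0 = 0.343183 − 0.333333 = 0.009850.
Hence σ₀² = 1/0.009850 ≈ 101.5.

σ₀² = 101.5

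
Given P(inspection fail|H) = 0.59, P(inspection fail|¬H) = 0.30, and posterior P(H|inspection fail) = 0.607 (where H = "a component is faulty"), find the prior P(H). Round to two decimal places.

In odds form, posterior odds = prior odds × likelihood ratio, so prior odds = posterior odds ÷ LR.
Posterior odds = 0.607/(1−0.607) = 1.5445. LR = 0.59/0.30 = 1.9667.
Prior odds = 1.5445/1.9667 = 0.7853, so P(H) = 0.7853/(1+0.7853) ≈ 0.44.

P(H) = 0.44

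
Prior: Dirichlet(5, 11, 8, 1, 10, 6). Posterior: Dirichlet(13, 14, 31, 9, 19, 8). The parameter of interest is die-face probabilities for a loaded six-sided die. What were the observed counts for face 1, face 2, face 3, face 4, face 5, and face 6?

counts (8, 3, 23, 8, 9, 2)

For a Dirichlet(α) prior with multinomial counts c, the posterior is Dirichlet(α + c) componentwise.
Counts are posterior − prior componentwise: 13−5=8, 14−11=3, 31−8=23, 9−1=8, 19−10=9, 8−6=2.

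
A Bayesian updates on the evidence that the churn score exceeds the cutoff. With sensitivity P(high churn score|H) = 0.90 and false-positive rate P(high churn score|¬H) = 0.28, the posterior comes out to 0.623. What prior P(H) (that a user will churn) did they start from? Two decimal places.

P(H) = 0.34

In odds form, posterior odds = prior odds × likelihood ratio, so prior odds = posterior odds ÷ LR.
Posterior odds = 0.623/(1−0.623) = 1.6525. LR = 0.90/0.28 = 3.2143.
Prior odds = 1.6525/3.2143 = 0.5141, so P(H) = 0.5141/(1+0.5141) ≈ 0.34.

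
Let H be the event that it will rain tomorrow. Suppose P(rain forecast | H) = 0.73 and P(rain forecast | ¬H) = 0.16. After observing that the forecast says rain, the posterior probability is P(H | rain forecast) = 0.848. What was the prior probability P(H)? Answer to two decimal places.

In odds form, posterior odds = prior odds × likelihood ratio, so prior odds = posterior odds ÷ LR.
Posterior odds = 0.848/(1−0.848) = 5.5789. LR = 0.73/0.16 = 4.5625.
Prior odds = 5.5789/4.5625 = 1.2228, so P(H) = 1.2228/(1+1.2228) ≈ 0.55.

P(H) = 0.55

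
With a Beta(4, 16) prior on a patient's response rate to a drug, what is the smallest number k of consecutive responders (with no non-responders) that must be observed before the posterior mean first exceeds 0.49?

k = 12

After k responders and 0 non-responders the posterior is Beta(4+k, 16), with mean (4+k)/(4+16+k).
Set (4+k)/(20+k) > 0.49 and solve: k > (0.49·20 − 4)/(1 − 0.49) = 11.373.
The smallest integer exceeding 11.373 is 12, and checking k=12: (16)/(32) = 0.5000 > 0.49.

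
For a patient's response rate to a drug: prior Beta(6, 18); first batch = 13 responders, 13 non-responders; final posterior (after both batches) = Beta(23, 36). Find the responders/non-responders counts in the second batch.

4 responders and 5 non-responders

Sequential conjugate updates are equivalent to a single update on the pooled data, so total successes = posterior α − prior α and total failures = posterior β − prior β.
Total across both batches: 23−6=17 responders, 36−18=18 non-responders.
Subtract the first batch: 17−13=4 responders and 18−13=5 non-responders.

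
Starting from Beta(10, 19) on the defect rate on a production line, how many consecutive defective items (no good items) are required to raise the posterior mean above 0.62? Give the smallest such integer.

After k defective items and 0 good items the posterior is Beta(10+k, 19), with mean (10+k)/(10+19+k).
Set (10+k)/(29+k) > 0.62 and solve: k > (0.62·29 − 10)/(1 − 0.62) = 21.000.
The smallest integer exceeding 21.000 is 22.

k = 22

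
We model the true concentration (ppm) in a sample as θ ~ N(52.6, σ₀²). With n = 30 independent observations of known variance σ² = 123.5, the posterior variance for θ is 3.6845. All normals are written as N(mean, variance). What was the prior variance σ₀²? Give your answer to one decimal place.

σ₀² = 35.1

Posterior precision equals prior precision plus data precision: 1/σ_n² = 1/σ₀² + n/σ².
So 1/σ₀² = 1/3.6845 − 30/123.5 = 0.271407 − 0.242915 = 0.028492.
Hence σ₀² = 1/0.028492 ≈ 35.1.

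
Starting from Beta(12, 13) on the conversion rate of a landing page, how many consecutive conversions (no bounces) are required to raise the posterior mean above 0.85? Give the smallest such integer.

After k conversions and 0 bounces the posterior is Beta(12+k, 13), with mean (12+k)/(12+13+k).
Set (12+k)/(25+k) > 0.85 and solve: k > (0.85·25 − 12)/(1 − 0.85) = 61.667.
The smallest integer exceeding 61.667 is 62, and checking k=62: (74)/(87) = 0.8506 > 0.85.

k = 62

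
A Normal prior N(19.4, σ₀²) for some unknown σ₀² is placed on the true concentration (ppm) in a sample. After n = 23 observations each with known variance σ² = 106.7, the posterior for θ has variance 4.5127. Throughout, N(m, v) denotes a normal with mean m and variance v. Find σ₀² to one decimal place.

σ₀² = 165.6

Posterior precision equals prior precision plus data precision: 1/σ_n² = 1/σ₀² + n/σ².
So 1/σ₀² = 1/4.5127 − 23/106.7 = 0.221597 − 0.215558 = 0.006039.
Hence σ₀² = 1/0.006039 ≈ 165.6.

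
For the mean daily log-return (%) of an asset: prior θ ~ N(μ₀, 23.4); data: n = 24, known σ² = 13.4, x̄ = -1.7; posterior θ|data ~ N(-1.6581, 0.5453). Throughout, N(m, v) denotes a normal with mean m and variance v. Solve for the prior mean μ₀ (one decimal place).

The posterior mean is a precision-weighted average: μ_n = (τ₀μ₀ + τ_data·x̄)/(τ₀+τ_data), with τ₀=1/σ₀² and τ_data=n/σ².
Here τ₀ = 1/23.4 = 0.042735 and τ_data = 24/13.4 = 1.791045, so τ_n = 1.833780.
Rearranging for μ₀: μ₀ = (μ_n·τ_n − τ_data·x̄)/τ₀ = (-1.6581·1.833780 − 1.791045·-1.7) / 0.042735 = 0.004186/0.042735 ≈ 0.1.

μ₀ = 0.1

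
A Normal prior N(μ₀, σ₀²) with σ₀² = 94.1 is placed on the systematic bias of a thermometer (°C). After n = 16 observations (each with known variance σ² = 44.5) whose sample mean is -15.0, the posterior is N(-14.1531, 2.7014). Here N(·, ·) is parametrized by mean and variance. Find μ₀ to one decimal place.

With known observation variance, the Normal–Normal posterior has precision τ_n = τ₀ + n/σ² and mean μ_n = (τ₀μ₀ + (n/σ²)x̄)/τ_n.
Here τ₀ = 1/94.1 = 0.010627 and τ_data = 16/44.5 = 0.359551, so τ_n = 0.370178.
Rearranging for μ₀: μ₀ = (μ_n·τ_n − τ_data·x̄)/τ₀ = (-14.1531·0.370178 − 0.359551·-15.0) / 0.010627 = 0.154099/0.010627 ≈ 14.5.

μ₀ = 14.5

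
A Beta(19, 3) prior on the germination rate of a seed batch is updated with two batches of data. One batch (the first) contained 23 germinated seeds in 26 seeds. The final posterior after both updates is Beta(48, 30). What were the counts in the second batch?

6 germinated seeds and 24 non-germinating seeds

Sequential conjugate updates are equivalent to a single update on the pooled data, so total successes = posterior α − prior α and total failures = posterior β − prior β.
Total across both batches: 48−19=29 germinated seeds, 30−3=27 non-germinating seeds.
Subtract the first batch: 29−23=6 germinated seeds and 27−3=24 non-germinating seeds.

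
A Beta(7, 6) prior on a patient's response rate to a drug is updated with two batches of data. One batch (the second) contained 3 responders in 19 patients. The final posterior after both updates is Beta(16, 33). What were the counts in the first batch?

6 responders and 11 non-responders

Because Beta–binomial updating is additive in the counts, the combined data contributed (α_post−α_prior, β_post−β_prior) successes and failures.
Total across both batches: 16−7=9 responders, 33−6=27 non-responders.
Subtract the second batch: 9−3=6 responders and 27−16=11 non-responders.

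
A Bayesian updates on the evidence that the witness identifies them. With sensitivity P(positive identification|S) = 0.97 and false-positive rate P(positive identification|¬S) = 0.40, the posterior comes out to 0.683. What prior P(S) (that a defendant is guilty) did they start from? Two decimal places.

In odds form, posterior odds = prior odds × likelihood ratio, so prior odds = posterior odds ÷ LR.
Posterior odds = 0.683/(1−0.683) = 2.1546. LR = 0.97/0.40 = 2.4250.
Prior odds = 2.1546/2.4250 = 0.8885, so P(S) = 0.8885/(1+0.8885) ≈ 0.47.

P(S) = 0.47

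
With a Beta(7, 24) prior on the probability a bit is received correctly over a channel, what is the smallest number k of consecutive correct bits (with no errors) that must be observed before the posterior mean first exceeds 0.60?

After k correct bits and 0 errors the posterior is Beta(7+k, 24), with mean (7+k)/(7+24+k).
Set (7+k)/(31+k) > 0.60 and solve: k > (0.60·31 − 7)/(1 − 0.60) = 29.000.
The smallest integer exceeding 29.000 is 30.

k = 30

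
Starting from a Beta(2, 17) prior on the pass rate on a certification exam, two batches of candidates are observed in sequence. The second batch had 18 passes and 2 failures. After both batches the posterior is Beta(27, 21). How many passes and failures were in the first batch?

7 passes and 2 failures

Sequential conjugate updates are equivalent to a single update on the pooled data, so total successes = posterior α − prior α and total failures = posterior β − prior β.
Total across both batches: 27−2=25 passes, 21−17=4 failures.
Subtract the second batch: 25−18=7 passes and 4−2=2 failures.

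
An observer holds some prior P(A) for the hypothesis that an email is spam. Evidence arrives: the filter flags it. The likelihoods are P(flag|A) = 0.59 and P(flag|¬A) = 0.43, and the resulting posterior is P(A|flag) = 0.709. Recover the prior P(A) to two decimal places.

Bayes' rule in odds form gives O(A|E) = O(A)·[P(E|A)/P(E|¬A)], hence O(A) = O(A|E)/LR.
Posterior odds = 0.709/(1−0.709) = 2.4364. LR = 0.59/0.43 = 1.3721.
Prior odds = 2.4364/1.3721 = 1.7757, so P(A) = 1.7757/(1+1.7757) ≈ 0.64.

P(A) = 0.64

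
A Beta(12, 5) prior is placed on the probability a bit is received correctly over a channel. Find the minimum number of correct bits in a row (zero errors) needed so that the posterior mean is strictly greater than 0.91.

After k correct bits and 0 errors the posterior is Beta(12+k, 5), with mean (12+k)/(12+5+k).
Set (12+k)/(17+k) > 0.91 and solve: k > (0.91·17 − 12)/(1 − 0.91) = 38.556.
The smallest integer exceeding 38.556 is 39, and checking k=39: (51)/(56) = 0.9107 > 0.91.

k = 39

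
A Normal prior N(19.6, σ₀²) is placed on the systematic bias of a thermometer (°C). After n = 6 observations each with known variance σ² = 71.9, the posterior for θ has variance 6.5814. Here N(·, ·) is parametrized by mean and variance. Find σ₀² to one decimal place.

For the Normal–Normal model with known σ², precisions add: τ_n = τ₀ + n/σ².
So 1/σ₀² = 1/6.5814 − 6/71.9 = 0.151943 − 0.083449 = 0.068494.
Hence σ₀² = 1/0.068494 ≈ 14.6.

σ₀² = 14.6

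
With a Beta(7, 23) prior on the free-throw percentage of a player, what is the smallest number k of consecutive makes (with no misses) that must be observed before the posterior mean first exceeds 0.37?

k = 7

After k makes and 0 misses the posterior is Beta(7+k, 23), with mean (7+k)/(7+23+k).
Set (7+k)/(30+k) > 0.37 and solve: k > (0.37·30 − 7)/(1 − 0.37) = 6.508.
The smallest integer exceeding 6.508 is 7.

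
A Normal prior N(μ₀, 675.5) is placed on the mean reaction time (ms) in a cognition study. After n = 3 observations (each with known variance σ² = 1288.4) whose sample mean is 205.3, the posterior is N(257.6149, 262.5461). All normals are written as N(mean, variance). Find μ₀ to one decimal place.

μ₀ = 339.9

The posterior mean is a precision-weighted average: μ_n = (τ₀μ₀ + τ_data·x̄)/(τ₀+τ_data), with τ₀=1/σ₀² and τ_data=n/σ².
Here τ₀ = 1/675.5 = 0.001480 and τ_data = 3/1288.4 = 0.002328, so τ_n = 0.003808.
Rearranging for μ₀: μ₀ = (μ_n·τ_n − τ_data·x̄)/τ₀ = (257.6149·0.003808 − 0.002328·205.3) / 0.001480 = 0.503059/0.001480 ≈ 339.9.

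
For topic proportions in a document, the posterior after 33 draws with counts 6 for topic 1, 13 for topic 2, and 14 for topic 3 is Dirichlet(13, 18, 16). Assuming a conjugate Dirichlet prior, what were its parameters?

Dirichlet(7, 5, 2)

For a Dirichlet(α) prior with multinomial counts c, the posterior is Dirichlet(α + c) componentwise.
Subtract each count from the matching posterior parameter: 13−6=7, 18−13=5, 16−14=2.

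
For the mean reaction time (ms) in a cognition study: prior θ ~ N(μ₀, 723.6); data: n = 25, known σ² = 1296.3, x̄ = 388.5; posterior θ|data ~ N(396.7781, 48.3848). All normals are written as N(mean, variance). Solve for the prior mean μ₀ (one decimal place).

With known observation variance, the Normal–Normal posterior has precision τ_n = τ₀ + n/σ² and mean μ_n = (τ₀μ₀ + (n/σ²)x̄)/τ_n.
Here τ₀ = 1/723.6 = 0.001382 and τ_data = 25/1296.3 = 0.019286, so τ_n = 0.020668.
Rearranging for μ₀: μ₀ = (μ_n·τ_n − τ_data·x̄)/τ₀ = (396.7781·0.020668 − 0.019286·388.5) / 0.001382 = 0.707999/0.001382 ≈ 512.3.

μ₀ = 512.3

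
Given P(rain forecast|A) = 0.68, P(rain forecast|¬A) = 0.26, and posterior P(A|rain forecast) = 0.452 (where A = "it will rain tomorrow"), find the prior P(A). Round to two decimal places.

P(A) = 0.24

Bayes' rule in odds form gives O(A|E) = O(A)·[P(E|A)/P(E|¬A)], hence O(A) = O(A|E)/LR.
Posterior odds = 0.452/(1−0.452) = 0.8248. LR = 0.68/0.26 = 2.6154.
Prior odds = 0.8248/2.6154 = 0.3154, so P(A) = 0.3154/(1+0.3154) ≈ 0.24.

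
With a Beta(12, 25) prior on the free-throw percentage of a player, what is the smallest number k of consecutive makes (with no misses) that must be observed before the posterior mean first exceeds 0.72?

k = 53

After k makes and 0 misses the posterior is Beta(12+k, 25), with mean (12+k)/(12+25+k).
Set (12+k)/(37+k) > 0.72 and solve: k > (0.72·37 − 12)/(1 − 0.72) = 52.286.
The smallest integer exceeding 52.286 is 53.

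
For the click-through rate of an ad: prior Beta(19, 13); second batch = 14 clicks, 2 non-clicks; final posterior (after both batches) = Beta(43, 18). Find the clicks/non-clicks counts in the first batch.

Because Beta–binomial updating is additive in the counts, the combined data contributed (α_post−α_prior, β_post−β_prior) successes and failures.
Total across both batches: 43−19=24 clicks, 18−13=5 non-clicks.
Subtract the second batch: 24−14=10 clicks and 5−2=3 non-clicks.

10 clicks and 3 non-clicks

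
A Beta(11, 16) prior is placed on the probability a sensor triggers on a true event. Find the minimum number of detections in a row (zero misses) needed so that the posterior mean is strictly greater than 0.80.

k = 54

After k detections and 0 misses the posterior is Beta(11+k, 16), with mean (11+k)/(11+16+k).
Set (11+k)/(27+k) > 0.80 and solve: k > (0.80·27 − 11)/(1 − 0.80) = 53.000.
The smallest integer exceeding 53.000 is 54.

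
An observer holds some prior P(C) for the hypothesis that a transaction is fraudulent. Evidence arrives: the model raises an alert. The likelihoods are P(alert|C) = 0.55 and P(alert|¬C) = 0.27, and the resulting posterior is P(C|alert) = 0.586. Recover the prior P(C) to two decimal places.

Bayes' rule in odds form gives O(C|E) = O(C)·[P(E|C)/P(E|¬C)], hence O(C) = O(C|E)/LR.
Posterior odds = 0.586/(1−0.586) = 1.4155. LR = 0.55/0.27 = 2.0370.
Prior odds = 1.4155/2.0370 = 0.6949, so P(C) = 0.6949/(1+0.6949) ≈ 0.41.

P(C) = 0.41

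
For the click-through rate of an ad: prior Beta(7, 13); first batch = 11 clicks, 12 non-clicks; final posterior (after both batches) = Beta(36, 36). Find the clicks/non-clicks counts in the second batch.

Sequential conjugate updates are equivalent to a single update on the pooled data, so total successes = posterior α − prior α and total failures = posterior β − prior β.
Total across both batches: 36−7=29 clicks, 36−13=23 non-clicks.
Subtract the first batch: 29−11=18 clicks and 23−12=11 non-clicks.

18 clicks and 11 non-clicks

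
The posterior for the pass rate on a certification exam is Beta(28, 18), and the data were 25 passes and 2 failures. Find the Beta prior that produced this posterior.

Beta(3, 16)

Beta is conjugate to the binomial likelihood: posterior = Beta(α+s, β+f).
So α = 28 − 25 = 3 and β = 18 − 2 = 16.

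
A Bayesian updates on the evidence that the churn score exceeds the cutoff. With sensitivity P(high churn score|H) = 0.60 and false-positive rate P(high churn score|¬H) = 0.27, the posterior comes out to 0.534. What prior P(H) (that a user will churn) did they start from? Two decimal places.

P(H) = 0.34

In odds form, posterior odds = prior odds × likelihood ratio, so prior odds = posterior odds ÷ LR.
Posterior odds = 0.534/(1−0.534) = 1.1459. LR = 0.60/0.27 = 2.2222.
Prior odds = 1.1459/2.2222 = 0.5157, so P(H) = 0.5157/(1+0.5157) ≈ 0.34.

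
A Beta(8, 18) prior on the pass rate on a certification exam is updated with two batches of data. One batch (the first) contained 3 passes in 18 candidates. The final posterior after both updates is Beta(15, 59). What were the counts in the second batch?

4 passes and 26 failures

Because Beta–binomial updating is additive in the counts, the combined data contributed (α_post−α_prior, β_post−β_prior) successes and failures.
Total across both batches: 15−8=7 passes, 59−18=41 failures.
Subtract the first batch: 7−3=4 passes and 41−15=26 failures.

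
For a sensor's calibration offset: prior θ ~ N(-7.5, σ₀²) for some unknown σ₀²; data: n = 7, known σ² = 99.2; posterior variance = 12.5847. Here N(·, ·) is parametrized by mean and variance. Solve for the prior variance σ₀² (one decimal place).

For the Normal–Normal model with known σ², precisions add: τ_n = τ₀ + n/σ².
So 1/σ₀² = 1/12.5847 − 7/99.2 = 0.079462 − 0.070565 = 0.008897.
Hence σ₀² = 1/0.008897 ≈ 112.4.

σ₀² = 112.4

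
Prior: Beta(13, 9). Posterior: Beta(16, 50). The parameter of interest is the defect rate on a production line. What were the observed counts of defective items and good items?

Beta is conjugate to the binomial likelihood: posterior = Beta(a+s, b+f).
Match parameters: s=16−13=3, f=50−9=41.

3 defective items and 41 good items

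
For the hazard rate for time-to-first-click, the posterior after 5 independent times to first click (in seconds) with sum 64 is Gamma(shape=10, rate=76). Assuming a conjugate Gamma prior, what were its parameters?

Gamma–exponential conjugacy: posterior shape = α + n, posterior rate = β + Σtᵢ.
So α = 10 − 5 = 5 and β = 76 − 64 = 12.

Gamma(shape=5, rate=12)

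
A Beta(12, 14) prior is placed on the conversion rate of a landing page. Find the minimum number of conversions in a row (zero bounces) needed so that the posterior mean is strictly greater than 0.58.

k = 8

After k conversions and 0 bounces the posterior is Beta(12+k, 14), with mean (12+k)/(12+14+k).
Set (12+k)/(26+k) > 0.58 and solve: k > (0.58·26 − 12)/(1 − 0.58) = 7.333.
The smallest integer exceeding 7.333 is 8.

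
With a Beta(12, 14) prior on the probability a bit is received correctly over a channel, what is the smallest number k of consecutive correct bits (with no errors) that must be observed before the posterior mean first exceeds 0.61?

After k correct bits and 0 errors the posterior is Beta(12+k, 14), with mean (12+k)/(12+14+k).
Set (12+k)/(26+k) > 0.61 and solve: k > (0.61·26 − 12)/(1 − 0.61) = 9.897.
The smallest integer exceeding 9.897 is 10, and checking k=10: (22)/(36) = 0.6111 > 0.61.

k = 10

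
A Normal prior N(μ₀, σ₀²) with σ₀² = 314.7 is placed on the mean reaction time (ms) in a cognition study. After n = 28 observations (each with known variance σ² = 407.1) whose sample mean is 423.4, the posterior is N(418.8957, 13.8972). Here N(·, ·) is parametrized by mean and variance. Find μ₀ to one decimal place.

μ₀ = 321.4

With known observation variance, the Normal–Normal posterior has precision τ_n = τ₀ + n/σ² and mean μ_n = (τ₀μ₀ + (n/σ²)x̄)/τ_n.
Here τ₀ = 1/314.7 = 0.003178 and τ_data = 28/407.1 = 0.068779, so τ_n = 0.071957.
Rearranging for μ₀: μ₀ = (μ_n·τ_n − τ_data·x̄)/τ₀ = (418.8957·0.071957 − 0.068779·423.4) / 0.003178 = 1.021449/0.003178 ≈ 321.4.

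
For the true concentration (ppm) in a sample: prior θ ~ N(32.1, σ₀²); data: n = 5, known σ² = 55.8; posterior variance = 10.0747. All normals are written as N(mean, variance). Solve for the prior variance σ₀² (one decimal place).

σ₀² = 103.6

Posterior precision equals prior precision plus data precision: 1/σ_n² = 1/σ₀² + n/σ².
So 1/σ₀² = 1/10.0747 − 5/55.8 = 0.099259 − 0.089606 = 0.009653.
Hence σ₀² = 1/0.009653 ≈ 103.6.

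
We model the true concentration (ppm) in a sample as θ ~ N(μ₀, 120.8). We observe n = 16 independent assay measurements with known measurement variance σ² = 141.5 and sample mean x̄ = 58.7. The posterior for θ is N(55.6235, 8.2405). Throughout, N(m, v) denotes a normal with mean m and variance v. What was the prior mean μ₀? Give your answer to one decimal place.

μ₀ = 13.6

The posterior mean is a precision-weighted average: μ_n = (τ₀μ₀ + τ_data·x̄)/(τ₀+τ_data), with τ₀=1/σ₀² and τ_data=n/σ².
Here τ₀ = 1/120.8 = 0.008278 and τ_data = 16/141.5 = 0.113074, so τ_n = 0.121352.
Rearranging for μ₀: μ₀ = (μ_n·τ_n − τ_data·x̄)/τ₀ = (55.6235·0.121352 − 0.113074·58.7) / 0.008278 = 0.112579/0.008278 ≈ 13.6.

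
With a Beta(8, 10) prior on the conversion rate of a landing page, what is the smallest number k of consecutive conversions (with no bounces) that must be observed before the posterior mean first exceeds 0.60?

After k conversions and 0 bounces the posterior is Beta(8+k, 10), with mean (8+k)/(8+10+k).
Set (8+k)/(18+k) > 0.60 and solve: k > (0.60·18 − 8)/(1 − 0.60) = 7.000.
The smallest integer exceeding 7.000 is 8, and checking k=8: (16)/(26) = 0.6154 > 0.60.

k = 8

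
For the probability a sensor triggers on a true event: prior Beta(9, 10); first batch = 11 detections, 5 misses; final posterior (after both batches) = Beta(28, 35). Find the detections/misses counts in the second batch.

Sequential conjugate updates are equivalent to a single update on the pooled data, so total successes = posterior α − prior α and total failures = posterior β − prior β.
Total across both batches: 28−9=19 detections, 35−10=25 misses.
Subtract the first batch: 19−11=8 detections and 25−5=20 misses.

8 detections and 20 misses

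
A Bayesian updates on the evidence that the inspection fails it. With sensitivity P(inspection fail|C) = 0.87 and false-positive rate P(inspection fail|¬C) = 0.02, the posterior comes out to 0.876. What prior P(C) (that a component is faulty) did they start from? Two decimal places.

In odds form, posterior odds = prior odds × likelihood ratio, so prior odds = posterior odds ÷ LR.
Posterior odds = 0.876/(1−0.876) = 7.0645. LR = 0.87/0.02 = 43.5000.
Prior odds = 7.0645/43.5000 = 0.1624, so P(C) = 0.1624/(1+0.1624) ≈ 0.14.

P(C) = 0.14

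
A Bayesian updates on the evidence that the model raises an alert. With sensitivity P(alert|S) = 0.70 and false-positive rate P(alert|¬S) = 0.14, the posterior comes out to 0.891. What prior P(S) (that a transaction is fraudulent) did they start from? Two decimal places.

P(S) = 0.62

In odds form, posterior odds = prior odds × likelihood ratio, so prior odds = posterior odds ÷ LR.
Posterior odds = 0.891/(1−0.891) = 8.1743. LR = 0.70/0.14 = 5.0000.
Prior odds = 8.1743/5.0000 = 1.6349, so P(S) = 1.6349/(1+1.6349) ≈ 0.62.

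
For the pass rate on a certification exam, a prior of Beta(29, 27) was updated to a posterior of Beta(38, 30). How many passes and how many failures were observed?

9 passes and 3 failures

Under Beta–binomial conjugacy the posterior parameters are (α+s, β+f).
So s = 38 − 29 = 9 and f = 30 − 27 = 3.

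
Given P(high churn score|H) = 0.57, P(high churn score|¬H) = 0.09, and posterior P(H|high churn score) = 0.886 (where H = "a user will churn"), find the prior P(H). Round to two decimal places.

In odds form, posterior odds = prior odds × likelihood ratio, so prior odds = posterior odds ÷ LR.
Posterior odds = 0.886/(1−0.886) = 7.7719. LR = 0.57/0.09 = 6.3333.
Prior odds = 7.7719/6.3333 = 1.2271, so P(H) = 1.2271/(1+1.2271) ≈ 0.55.

P(H) = 0.55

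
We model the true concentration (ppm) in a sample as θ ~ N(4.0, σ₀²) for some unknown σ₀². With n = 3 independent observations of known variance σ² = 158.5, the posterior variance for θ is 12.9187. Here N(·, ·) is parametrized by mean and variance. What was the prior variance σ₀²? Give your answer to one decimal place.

σ₀² = 17.1

Posterior precision equals prior precision plus data precision: 1/σ_n² = 1/σ₀² + n/σ².
So 1/σ₀² = 1/12.9187 − 3/158.5 = 0.077407 − 0.018927 = 0.058480.
Hence σ₀² = 1/0.058480 ≈ 17.1.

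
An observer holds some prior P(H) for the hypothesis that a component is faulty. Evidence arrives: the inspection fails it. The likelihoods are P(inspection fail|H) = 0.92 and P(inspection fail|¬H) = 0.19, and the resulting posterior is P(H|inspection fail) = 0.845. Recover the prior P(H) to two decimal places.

P(H) = 0.53

Bayes' rule in odds form gives O(H|E) = O(H)·[P(E|H)/P(E|¬H)], hence O(H) = O(H|E)/LR.
Posterior odds = 0.845/(1−0.845) = 5.4516. LR = 0.92/0.19 = 4.8421.
Prior odds = 5.4516/4.8421 = 1.1259, so P(H) = 1.1259/(1+1.1259) ≈ 0.53.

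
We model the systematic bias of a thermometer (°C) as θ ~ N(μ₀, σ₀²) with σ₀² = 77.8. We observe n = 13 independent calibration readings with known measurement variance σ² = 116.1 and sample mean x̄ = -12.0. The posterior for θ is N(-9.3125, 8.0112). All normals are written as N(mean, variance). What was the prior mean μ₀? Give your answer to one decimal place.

μ₀ = 14.1

The posterior mean is a precision-weighted average: μ_n = (τ₀μ₀ + τ_data·x̄)/(τ₀+τ_data), with τ₀=1/σ₀² and τ_data=n/σ².
Here τ₀ = 1/77.8 = 0.012853 and τ_data = 13/116.1 = 0.111972, so τ_n = 0.124825.
Rearranging for μ₀: μ₀ = (μ_n·τ_n − τ_data·x̄)/τ₀ = (-9.3125·0.124825 − 0.111972·-12.0) / 0.012853 = 0.181231/0.012853 ≈ 14.1.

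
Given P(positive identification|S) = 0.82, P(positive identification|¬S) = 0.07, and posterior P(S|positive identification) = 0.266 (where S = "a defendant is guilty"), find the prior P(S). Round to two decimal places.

P(S) = 0.03

Bayes' rule in odds form gives O(S|E) = O(S)·[P(E|S)/P(E|¬S)], hence O(S) = O(S|E)/LR.
Posterior odds = 0.266/(1−0.266) = 0.3624. LR = 0.82/0.07 = 11.7143.
Prior odds = 0.3624/11.7143 = 0.0309, so P(S) = 0.0309/(1+0.0309) ≈ 0.03.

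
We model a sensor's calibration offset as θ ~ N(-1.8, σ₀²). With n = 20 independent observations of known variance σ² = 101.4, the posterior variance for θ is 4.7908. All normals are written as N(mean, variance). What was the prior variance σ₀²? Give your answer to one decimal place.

Posterior precision equals prior precision plus data precision: 1/σ_n² = 1/σ₀² + n/σ².
So 1/σ₀² = 1/4.7908 − 20/101.4 = 0.208733 − 0.197239 = 0.011494.
Hence σ₀² = 1/0.011494 ≈ 87.0.

σ₀² = 87.0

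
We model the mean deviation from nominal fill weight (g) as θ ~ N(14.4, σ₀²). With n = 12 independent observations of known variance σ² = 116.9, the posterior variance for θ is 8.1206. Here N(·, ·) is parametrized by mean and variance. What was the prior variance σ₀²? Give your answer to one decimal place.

σ₀² = 48.8

For the Normal–Normal model with known σ², precisions add: τ_n = τ₀ + n/σ².
So 1/σ₀² = 1/8.1206 − 12/116.9 = 0.123144 − 0.102652 = 0.020492.
Hence σ₀² = 1/0.020492 ≈ 48.8.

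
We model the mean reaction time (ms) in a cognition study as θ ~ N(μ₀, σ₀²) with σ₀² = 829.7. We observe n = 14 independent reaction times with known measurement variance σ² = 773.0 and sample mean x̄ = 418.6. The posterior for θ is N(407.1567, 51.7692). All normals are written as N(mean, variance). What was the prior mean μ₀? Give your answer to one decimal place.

μ₀ = 235.2

With known observation variance, the Normal–Normal posterior has precision τ_n = τ₀ + n/σ² and mean μ_n = (τ₀μ₀ + (n/σ²)x̄)/τ_n.
Here τ₀ = 1/829.7 = 0.001205 and τ_data = 14/773.0 = 0.018111, so τ_n = 0.019316.
Rearranging for μ₀: μ₀ = (μ_n·τ_n − τ_data·x̄)/τ₀ = (407.1567·0.019316 − 0.018111·418.6) / 0.001205 = 0.283374/0.001205 ≈ 235.2.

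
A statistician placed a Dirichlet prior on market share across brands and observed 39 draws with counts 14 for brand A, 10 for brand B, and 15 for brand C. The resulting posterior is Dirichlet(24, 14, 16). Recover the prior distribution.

For a Dirichlet(α) prior with multinomial counts c, the posterior is Dirichlet(α + c) componentwise.
Subtract each count from the matching posterior parameter: 24−14=10, 14−10=4, 16−15=1.

Dirichlet(10, 4, 1)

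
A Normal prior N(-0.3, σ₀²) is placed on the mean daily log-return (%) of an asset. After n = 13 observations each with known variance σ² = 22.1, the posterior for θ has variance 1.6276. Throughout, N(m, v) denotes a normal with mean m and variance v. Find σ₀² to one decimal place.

σ₀² = 38.2

For the Normal–Normal model with known σ², precisions add: τ_n = τ₀ + n/σ².
So 1/σ₀² = 1/1.6276 − 13/22.1 = 0.614402 − 0.588235 = 0.026167.
Hence σ₀² = 1/0.026167 ≈ 38.2.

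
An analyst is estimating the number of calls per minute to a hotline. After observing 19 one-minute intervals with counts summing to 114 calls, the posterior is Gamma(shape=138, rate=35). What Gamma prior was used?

A Gamma(α, β) prior (rate parametrization) on a Poisson rate with n observations summing to S gives posterior Gamma(α+S, β+n).
So α = 138 − 114 = 24 and β = 35 − 19 = 16.

Gamma(shape=24, rate=16)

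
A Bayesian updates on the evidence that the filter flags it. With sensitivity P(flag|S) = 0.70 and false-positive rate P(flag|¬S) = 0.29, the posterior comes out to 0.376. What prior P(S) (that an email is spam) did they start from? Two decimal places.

P(S) = 0.20

Bayes' rule in odds form gives O(S|E) = O(S)·[P(E|S)/P(E|¬S)], hence O(S) = O(S|E)/LR.
Posterior odds = 0.376/(1−0.376) = 0.6026. LR = 0.70/0.29 = 2.4138.
Prior odds = 0.6026/2.4138 = 0.2496, so P(S) = 0.2496/(1+0.2496) ≈ 0.20.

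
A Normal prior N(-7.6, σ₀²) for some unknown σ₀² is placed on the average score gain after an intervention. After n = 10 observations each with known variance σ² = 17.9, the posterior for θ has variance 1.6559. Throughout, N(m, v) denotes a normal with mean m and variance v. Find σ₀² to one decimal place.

σ₀² = 22.1

Posterior precision equals prior precision plus data precision: 1/σ_n² = 1/σ₀² + n/σ².
So 1/σ₀² = 1/1.6559 − 10/17.9 = 0.603901 − 0.558659 = 0.045242.
Hence σ₀² = 1/0.045242 ≈ 22.1.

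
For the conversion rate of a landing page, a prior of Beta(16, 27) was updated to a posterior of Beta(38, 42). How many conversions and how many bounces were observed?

Under Beta–binomial conjugacy the posterior parameters are (a+s, b+f).
Match parameters: s=38−16=22, f=42−27=15.

22 conversions and 15 bounces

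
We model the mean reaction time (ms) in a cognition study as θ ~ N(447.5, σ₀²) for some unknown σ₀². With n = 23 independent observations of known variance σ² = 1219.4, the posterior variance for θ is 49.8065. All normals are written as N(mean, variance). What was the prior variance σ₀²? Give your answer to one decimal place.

For the Normal–Normal model with known σ², precisions add: τ_n = τ₀ + n/σ².
So 1/σ₀² = 1/49.8065 − 23/1219.4 = 0.020078 − 0.018862 = 0.001216.
Hence σ₀² = 1/0.001216 ≈ 822.4.

σ₀² = 822.4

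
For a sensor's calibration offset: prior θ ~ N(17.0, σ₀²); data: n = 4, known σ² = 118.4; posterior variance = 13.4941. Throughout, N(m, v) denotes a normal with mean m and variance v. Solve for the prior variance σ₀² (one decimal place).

σ₀² = 24.8

For the Normal–Normal model with known σ², precisions add: τ_n = τ₀ + n/σ².
So 1/σ₀² = 1/13.4941 − 4/118.4 = 0.074106 − 0.033784 = 0.040322.
Hence σ₀² = 1/0.040322 ≈ 24.8.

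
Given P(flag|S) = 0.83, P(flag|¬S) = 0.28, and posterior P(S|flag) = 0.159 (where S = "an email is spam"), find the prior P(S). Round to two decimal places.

P(S) = 0.06

Bayes' rule in odds form gives O(S|E) = O(S)·[P(E|S)/P(E|¬S)], hence O(S) = O(S|E)/LR.
Posterior odds = 0.159/(1−0.159) = 0.1891. LR = 0.83/0.28 = 2.9643.
Prior odds = 0.1891/2.9643 = 0.0638, so P(S) = 0.0638/(1+0.0638) ≈ 0.06.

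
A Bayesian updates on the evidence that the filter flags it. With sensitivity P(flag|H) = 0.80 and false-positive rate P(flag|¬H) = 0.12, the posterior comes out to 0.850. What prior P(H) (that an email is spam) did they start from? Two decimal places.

P(H) = 0.46

In odds form, posterior odds = prior odds × likelihood ratio, so prior odds = posterior odds ÷ LR.
Posterior odds = 0.850/(1−0.850) = 5.6667. LR = 0.80/0.12 = 6.6667.
Prior odds = 5.6667/6.6667 = 0.8500, so P(H) = 0.8500/(1+0.8500) ≈ 0.46.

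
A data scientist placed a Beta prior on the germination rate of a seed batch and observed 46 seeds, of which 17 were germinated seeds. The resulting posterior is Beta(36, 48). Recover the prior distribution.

Beta is conjugate to the binomial likelihood: posterior = Beta(α+s, β+f).
Subtract the data counts: 36−17=19, 48−29=19.

Beta(19, 19)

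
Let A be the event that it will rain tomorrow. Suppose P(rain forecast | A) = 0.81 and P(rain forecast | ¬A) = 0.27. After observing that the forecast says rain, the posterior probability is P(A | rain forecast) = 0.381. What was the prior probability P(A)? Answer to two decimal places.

Bayes' rule in odds form gives O(A|E) = O(A)·[P(E|A)/P(E|¬A)], hence O(A) = O(A|E)/LR.
Posterior odds = 0.381/(1−0.381) = 0.6155. LR = 0.81/0.27 = 3.0000.
Prior odds = 0.6155/3.0000 = 0.2052, so P(A) = 0.2052/(1+0.2052) ≈ 0.17.

P(A) = 0.17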